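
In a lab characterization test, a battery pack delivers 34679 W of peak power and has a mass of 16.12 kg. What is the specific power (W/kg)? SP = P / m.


SP = P / m = 34679 / 16.12 = 2151 W/kg

2151 W/kg


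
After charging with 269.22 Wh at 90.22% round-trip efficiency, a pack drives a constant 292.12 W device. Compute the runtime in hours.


Step 1: E_discharge = eta/100 * E_charge = 90.22/100 * 269.22 = 242.89 Wh
Step 2: t = E_discharge / P = 242.89 / 292.12 = 0.8315 hr

0.8315 hr


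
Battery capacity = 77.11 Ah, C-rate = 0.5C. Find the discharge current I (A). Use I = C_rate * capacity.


I = C_rate * capacity = 0.5 * 77.11 = 38.555 A

38.555 A


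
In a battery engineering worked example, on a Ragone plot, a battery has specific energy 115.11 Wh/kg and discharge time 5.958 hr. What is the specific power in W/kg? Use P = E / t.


P_specific = E / t = 115.11 / 5.958 = 19.32 W/kg

19.32 W/kg


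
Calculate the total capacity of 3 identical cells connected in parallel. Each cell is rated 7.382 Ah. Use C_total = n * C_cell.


Parallel capacities add: 3 * 7.382 Ah = 22.146 Ah

22.146 Ah


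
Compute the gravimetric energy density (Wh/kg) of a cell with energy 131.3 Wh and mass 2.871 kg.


Specific energy = 131.3 Wh / 2.871 kg = 45.73 Wh/kg

45.73 Wh/kg


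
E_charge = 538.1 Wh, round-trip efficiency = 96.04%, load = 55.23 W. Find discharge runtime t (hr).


Step 1: E_discharge = eta/100 * E_charge = 96.04/100 * 538.1 = 516.79 Wh
Step 2: t = E_discharge / P = 516.79 / 55.23 = 9.357 hr

9.357 hr


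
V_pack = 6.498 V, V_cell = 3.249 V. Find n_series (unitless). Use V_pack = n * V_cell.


n = V_pack / V_cell = 6.498 / 3.249 = 2

2


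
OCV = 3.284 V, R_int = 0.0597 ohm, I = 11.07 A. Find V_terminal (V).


IR drop = 11.07 * 0.0597 = 0.66088 V
V = 3.284 - 0.66088 = 2.623 V

2.623 V


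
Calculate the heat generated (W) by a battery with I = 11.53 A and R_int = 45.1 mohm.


Convert: R = 45.1 mohm = 0.0451 ohm
I^2 = 132.94
Q = 132.94 * 0.0451 = 5.996 W

5.996 W


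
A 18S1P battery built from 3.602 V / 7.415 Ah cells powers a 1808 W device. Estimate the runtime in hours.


Step 1: E_pack = Ns * V_cell * Np * C_cell = 18 * 3.602 * 1 * 7.415 = 480.76 Wh
Step 2: t = E_pack / P = 480.76 / 1808 = 0.2659 hr

0.2659 hr


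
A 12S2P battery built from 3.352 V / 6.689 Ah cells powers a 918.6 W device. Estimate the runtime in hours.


Step 1: E_pack = Ns * V_cell * Np * C_cell = 12 * 3.352 * 2 * 6.689 = 538.12 Wh
Step 2: t = E_pack / P = 538.12 / 918.6 = 0.5858 hr

0.5858 hr


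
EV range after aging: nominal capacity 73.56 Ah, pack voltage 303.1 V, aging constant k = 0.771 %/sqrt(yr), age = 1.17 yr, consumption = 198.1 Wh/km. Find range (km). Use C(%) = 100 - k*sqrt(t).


Step 1: capacity retention = 100 - 0.771 * sqrt(1.17) = 100 - 0.771 * 1.0817 = 99.166%
Step 2: C_now = 73.56 * 99.166/100 = 72.947 Ah
Step 3: E_pack = V * C_now = 303.1 * 72.947 = 22110 Wh
Step 4: range = E_pack / consumption = 22110 / 198.1 = 111.6 km

111.6 km


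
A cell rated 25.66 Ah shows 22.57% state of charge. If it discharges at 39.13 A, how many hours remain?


Step 1: remaining = SOC/100 * C_total = 22.57/100 * 25.66 = 5.7915 Ah
Step 2: t = remaining / I = 5.7915 / 39.13 = 0.1480 hr

0.1480 hr


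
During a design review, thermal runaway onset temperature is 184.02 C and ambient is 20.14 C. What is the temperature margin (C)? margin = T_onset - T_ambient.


Safety margin = 184.02 C - 20.14 C = 163.88 C

163.88 C


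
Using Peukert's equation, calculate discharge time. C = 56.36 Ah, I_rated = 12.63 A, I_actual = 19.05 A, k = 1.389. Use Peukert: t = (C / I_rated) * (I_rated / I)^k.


t_rated = C / I_rated = 56.36 / 12.63 = 4.4624 hr
(I_rated/I)^k = (0.66299)^1.389 = 0.56503
t = t_rated * (I_rated/I)^k = 4.4624 * 0.56503 = 2.521 hr

2.521 hr


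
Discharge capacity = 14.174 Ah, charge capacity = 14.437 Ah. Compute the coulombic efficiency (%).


eta_c = Q_dis / Q_chg * 100 = 14.174 / 14.437 * 100 = 98.18%

98.18%


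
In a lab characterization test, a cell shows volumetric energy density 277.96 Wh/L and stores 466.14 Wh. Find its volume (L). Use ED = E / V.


V = E / ED = 466.14 / 277.96 = 1.677 L

1.677 L


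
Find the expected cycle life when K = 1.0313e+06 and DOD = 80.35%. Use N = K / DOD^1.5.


DOD^1.5 = 720.24
N = K / DOD^1.5 = 1.0313e+06 / 720.24 = 1432

1432 cycles


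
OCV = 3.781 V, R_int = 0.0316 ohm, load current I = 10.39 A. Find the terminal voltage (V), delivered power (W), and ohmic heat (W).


Step 1: V_terminal = OCV - I*R = 3.781 - 10.39 * 0.0316 = 3.4527 V
Step 2: P_out = V_terminal * I = 3.4527 * 10.39 = 35.87 W
Step 3: Q = I^2 * R = 10.39^2 * 0.0316 = 3.411 W

V=3.4527 V, P=35.87 W, Q=3.411 W


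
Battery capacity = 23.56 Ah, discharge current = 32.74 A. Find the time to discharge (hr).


Runtime = 23.56 Ah / 32.74 A = 0.7196 hr

0.7196 hr


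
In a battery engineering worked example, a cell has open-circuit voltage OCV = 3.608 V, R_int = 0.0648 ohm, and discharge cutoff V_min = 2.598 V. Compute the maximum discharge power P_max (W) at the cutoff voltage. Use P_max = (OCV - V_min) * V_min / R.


P_max = (OCV - V_min) * V_min / R = (3.608 - 2.598) * 2.598 / 0.0648 = 1.01 * 2.598 / 0.0648 = 40.49 W

40.49 W


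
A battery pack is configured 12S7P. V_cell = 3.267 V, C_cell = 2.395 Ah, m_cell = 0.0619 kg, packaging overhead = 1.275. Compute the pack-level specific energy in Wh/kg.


Step 1: V_pack = 12 * 3.267 = 39.204 V
Step 2: C_pack = 7 * 2.395 = 16.765 Ah
Step 3: E_pack = V_pack * C_pack = 39.204 * 16.765 = 657.26 Wh
Step 4: m_pack = 12 * 7 * 0.0619 * 1.275 = 6.6295 kg
Step 5: ED = E_pack / m_pack = 657.26 / 6.6295 = 99.14 Wh/kg

99.14 Wh/kg


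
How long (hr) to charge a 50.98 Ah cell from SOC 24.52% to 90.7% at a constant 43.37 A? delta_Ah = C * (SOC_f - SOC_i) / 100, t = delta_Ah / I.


delta_Ah = 50.98 * (90.7 - 24.52) / 100 = 33.739 Ah
t = delta_Ah / I = 33.739 / 43.37 = 0.7779 hr

0.7779 hr


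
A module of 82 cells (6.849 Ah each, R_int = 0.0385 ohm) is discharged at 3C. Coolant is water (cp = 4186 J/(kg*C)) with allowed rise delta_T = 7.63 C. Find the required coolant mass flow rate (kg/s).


Step 1: I = 3 * 6.849 = 20.547 A
Step 2: Q_cell = I^2 * R = 20.547^2 * 0.0385 = 16.254 W
Step 3: Q_total = 82 * 16.254 = 1332.8 W
Step 4: m_dot = Q_total / (cp * dT) = 1332.8 / (4186 * 7.63) = 0.04173 kg/s

0.04173 kg/s


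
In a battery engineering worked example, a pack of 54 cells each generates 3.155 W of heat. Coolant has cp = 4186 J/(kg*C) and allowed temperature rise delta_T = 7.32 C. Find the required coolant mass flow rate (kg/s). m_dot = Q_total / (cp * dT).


Q_total = 54 * 3.155 = 170.37 W
m_dot = Q_total / (cp * dT) = 170.37 / (4186 * 7.32) = 0.005560 kg/s

0.005560 kg/s


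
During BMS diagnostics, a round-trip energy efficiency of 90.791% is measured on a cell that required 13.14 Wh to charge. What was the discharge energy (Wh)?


E_dis = eta/100 * E_chg = 90.791/100 * 13.14 = 11.93 Wh

11.93 Wh


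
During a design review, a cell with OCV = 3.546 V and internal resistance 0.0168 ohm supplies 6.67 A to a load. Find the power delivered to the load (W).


Step 1: V_terminal = OCV - I*R = 3.546 - 6.67 * 0.0168 = 3.4339 V
Step 2: P_out = V_terminal * I = 3.4339 * 6.67 = 22.90 W

22.90 W


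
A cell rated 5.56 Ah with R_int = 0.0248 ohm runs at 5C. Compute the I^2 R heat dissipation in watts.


Step 1: I = C_rate * capacity = 5 * 5.56 = 27.8 A
Step 2: Q = I^2 * R = 27.8^2 * 0.0248 = 772.84 * 0.0248 = 19.17 W

19.17 W


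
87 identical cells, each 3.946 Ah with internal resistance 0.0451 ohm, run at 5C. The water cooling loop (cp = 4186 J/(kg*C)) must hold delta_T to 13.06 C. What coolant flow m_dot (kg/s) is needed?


Step 1: I = 5 * 3.946 = 19.73 A
Step 2: Q_cell = I^2 * R = 19.73^2 * 0.0451 = 17.556 W
Step 3: Q_total = 87 * 17.556 = 1527.4 W
Step 4: m_dot = Q_total / (cp * dT) = 1527.4 / (4186 * 13.06) = 0.02794 kg/s

0.02794 kg/s


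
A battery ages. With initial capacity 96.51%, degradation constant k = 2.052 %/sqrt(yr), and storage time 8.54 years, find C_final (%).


sqrt(t) = sqrt(8.54) = 2.9223
C_final = 96.51 - 2.052 * 2.9223 = 90.51%

90.51%


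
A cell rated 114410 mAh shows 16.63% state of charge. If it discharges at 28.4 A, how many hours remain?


Convert: C_total = 114410 mAh = 114.41 Ah
Step 1: remaining = SOC/100 * C_total = 16.63/100 * 114.41 = 19.026 Ah
Step 2: t = remaining / I = 19.026 / 28.4 = 0.6699 hr

0.6699 hr


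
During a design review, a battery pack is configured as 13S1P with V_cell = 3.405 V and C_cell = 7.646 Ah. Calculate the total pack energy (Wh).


V_pack = 13 * 3.405 = 44.265 V
C_pack = 1 * 7.646 = 7.646 Ah
E = V_pack * C_pack = 44.265 * 7.646 = 338.5 Wh

338.5 Wh


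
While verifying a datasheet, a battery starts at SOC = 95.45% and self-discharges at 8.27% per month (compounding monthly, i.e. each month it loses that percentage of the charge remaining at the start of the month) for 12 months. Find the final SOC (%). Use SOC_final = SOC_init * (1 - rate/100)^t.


Monthly retention factor = 1 - 8.27/100 = 0.9173
Over 12 months: factor^12 = 0.35493
SOC_final = 95.45 * 0.35493 = 33.88%

33.88%


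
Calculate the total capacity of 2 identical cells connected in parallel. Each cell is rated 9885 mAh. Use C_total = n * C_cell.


Convert: C_cell = 9885 mAh = 9.885 Ah
C_total = 2 * 9.885 = 19.77 Ah

19.77 Ah


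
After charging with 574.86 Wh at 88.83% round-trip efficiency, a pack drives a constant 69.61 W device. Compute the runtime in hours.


Step 1: E_discharge = eta/100 * E_charge = 88.83/100 * 574.86 = 510.65 Wh
Step 2: t = E_discharge / P = 510.65 / 69.61 = 7.336 hr

7.336 hr


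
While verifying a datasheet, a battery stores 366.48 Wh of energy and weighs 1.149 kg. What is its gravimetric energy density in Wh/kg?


ED = E / m = 366.48 / 1.149 = 319.0 Wh/kg

319.0 Wh/kg


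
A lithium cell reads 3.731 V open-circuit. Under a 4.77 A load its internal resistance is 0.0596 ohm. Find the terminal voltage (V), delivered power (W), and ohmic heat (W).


Step 1: V_terminal = OCV - I*R = 3.731 - 4.77 * 0.0596 = 3.4467 V
Step 2: P_out = V_terminal * I = 3.4467 * 4.77 = 16.44 W
Step 3: Q = I^2 * R = 4.77^2 * 0.0596 = 1.356 W

V=3.4467 V, P=16.44 W, Q=1.356 W


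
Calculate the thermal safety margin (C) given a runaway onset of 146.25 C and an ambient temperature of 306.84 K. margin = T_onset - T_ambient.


Convert: T_ambient = 306.84 K = 33.69 C
margin = 146.25 - 33.69 = 112.56 C

112.56 C


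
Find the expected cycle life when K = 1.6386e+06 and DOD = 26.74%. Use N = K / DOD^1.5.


DOD^1.5 = 138.27
N = K / DOD^1.5 = 1.6386e+06 / 138.27 = 11850

11850 cycles


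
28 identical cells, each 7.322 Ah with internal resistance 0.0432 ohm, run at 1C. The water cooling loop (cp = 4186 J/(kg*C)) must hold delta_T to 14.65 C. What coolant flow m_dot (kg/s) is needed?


Step 1: I = 1 * 7.322 = 7.322 A
Step 2: Q_cell = I^2 * R = 7.322^2 * 0.0432 = 2.316 W
Step 3: Q_total = 28 * 2.316 = 64.848 W
Step 4: m_dot = Q_total / (cp * dT) = 64.848 / (4186 * 14.65) = 0.001057 kg/s

0.001057 kg/s


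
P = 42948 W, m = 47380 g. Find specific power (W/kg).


Convert: m = 47380 g = 47.38 kg
SP = P / m = 42948 / 47.38 = 906.5 W/kg

906.5 W/kg


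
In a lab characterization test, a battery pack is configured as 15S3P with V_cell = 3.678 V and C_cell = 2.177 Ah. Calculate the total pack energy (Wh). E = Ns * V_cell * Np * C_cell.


E = Ns * Vcell * Np * Ccell = 15 * 3.678 * 3 * 2.177 = 360.3 Wh

360.3 Wh


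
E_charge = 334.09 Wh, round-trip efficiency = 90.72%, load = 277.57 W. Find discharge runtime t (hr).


Step 1: E_discharge = eta/100 * E_charge = 90.72/100 * 334.09 = 303.09 Wh
Step 2: t = E_discharge / P = 303.09 / 277.57 = 1.092 hr

1.092 hr


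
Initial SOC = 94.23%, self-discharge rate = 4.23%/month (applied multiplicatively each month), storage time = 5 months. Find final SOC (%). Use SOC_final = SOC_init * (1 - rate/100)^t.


decay = (1 - 4.23/100)^5 = 0.80565
SOC_final = 94.23 * 0.80565 = 75.92%

75.92%


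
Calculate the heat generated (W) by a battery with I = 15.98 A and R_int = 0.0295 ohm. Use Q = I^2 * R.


I^2 = 255.36
Q = 255.36 * 0.0295 = 7.533 W

7.533 W


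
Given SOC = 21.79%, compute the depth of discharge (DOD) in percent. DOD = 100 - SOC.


Complement of SOC: DOD = 100% - 21.79% = 78.21%

78.21%


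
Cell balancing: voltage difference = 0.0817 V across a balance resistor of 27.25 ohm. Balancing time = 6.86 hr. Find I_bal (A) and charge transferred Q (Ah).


First, Ohm's law: I_bal = 0.0817 V / 27.25 ohm = 0.0029982 A
Then Q = I * t = 0.0029982 A * 6.86 hr = 0.02057 Ah

I=0.0029982 A, Q=0.02057 Ah


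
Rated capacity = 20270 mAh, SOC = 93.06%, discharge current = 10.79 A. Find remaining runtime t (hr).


Convert: C_total = 20270 mAh = 20.27 Ah
Step 1: remaining = SOC/100 * C_total = 93.06/100 * 20.27 = 18.863 Ah
Step 2: t = remaining / I = 18.863 / 10.79 = 1.748 hr

1.748 hr


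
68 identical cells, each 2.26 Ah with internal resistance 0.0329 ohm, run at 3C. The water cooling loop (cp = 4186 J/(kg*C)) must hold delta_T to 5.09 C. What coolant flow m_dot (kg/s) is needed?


Step 1: I = 3 * 2.26 = 6.78 A
Step 2: Q_cell = I^2 * R = 6.78^2 * 0.0329 = 1.5124 W
Step 3: Q_total = 68 * 1.5124 = 102.84 W
Step 4: m_dot = Q_total / (cp * dT) = 102.84 / (4186 * 5.09) = 0.004827 kg/s

0.004827 kg/s


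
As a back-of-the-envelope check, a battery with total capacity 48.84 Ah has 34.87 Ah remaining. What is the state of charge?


SOC = (remaining / total) * 100 = (34.87 / 48.84) * 100 = 71.40%

71.40%


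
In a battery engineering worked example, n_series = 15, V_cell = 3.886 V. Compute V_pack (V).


With 15 cells in series at 3.886 V each, V_pack = 58.29 V

58.29 V


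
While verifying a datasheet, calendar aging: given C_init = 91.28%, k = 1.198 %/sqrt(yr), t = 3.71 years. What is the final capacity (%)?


Step 1: sqrt(3.71 yr) = 1.9261
Step 2: drop = 1.198 * 1.9261 = 2.3075
Step 3: C_final = 91.28 - 2.3075 = 88.97%

88.97%


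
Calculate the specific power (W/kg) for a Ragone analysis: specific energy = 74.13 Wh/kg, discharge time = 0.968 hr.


Specific power = 74.13 Wh/kg / 0.968 hr = 76.58 W/kg

76.58 W/kg


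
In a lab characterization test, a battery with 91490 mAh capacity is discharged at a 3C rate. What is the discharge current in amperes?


Convert: capacity = 91490 mAh = 91.49 Ah
I = C_rate * capacity = 3 * 91.49 = 274.47 A

274.47 A


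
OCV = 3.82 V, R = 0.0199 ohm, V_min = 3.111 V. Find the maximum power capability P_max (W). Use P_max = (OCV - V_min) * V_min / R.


P_max = (OCV - V_min) * V_min / R = (3.82 - 3.111) * 3.111 / 0.0199 = 0.709 * 3.111 / 0.0199 = 110.8 W

110.8 W


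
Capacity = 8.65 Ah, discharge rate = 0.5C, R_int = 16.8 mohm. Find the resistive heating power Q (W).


Convert: R = 16.8 mohm = 0.0168 ohm
Step 1: I = C_rate * capacity = 0.5 * 8.65 = 4.325 A
Step 2: Q = I^2 * R = 4.325^2 * 0.0168 = 18.706 * 0.0168 = 0.3143 W

0.3143 W


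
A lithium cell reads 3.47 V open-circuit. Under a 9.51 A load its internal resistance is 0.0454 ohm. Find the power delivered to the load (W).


Step 1: V_terminal = OCV - I*R = 3.47 - 9.51 * 0.0454 = 3.0382 V
Step 2: P_out = V_terminal * I = 3.0382 * 9.51 = 28.89 W

28.89 W


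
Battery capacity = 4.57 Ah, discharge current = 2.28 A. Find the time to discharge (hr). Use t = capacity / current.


Runtime = 4.57 Ah / 2.28 A = 2.004 hr

2.004 hr


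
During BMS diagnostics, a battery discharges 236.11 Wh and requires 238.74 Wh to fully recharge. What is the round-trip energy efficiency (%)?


Round-trip efficiency = 236.11/238.74 * 100% = 98.90%

98.90%


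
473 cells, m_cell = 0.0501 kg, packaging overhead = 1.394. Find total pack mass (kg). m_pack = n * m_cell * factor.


m_pack = n * m_cell * overhead = 473 * 0.0501 * 1.394 = 33.03 kg

33.03 kg


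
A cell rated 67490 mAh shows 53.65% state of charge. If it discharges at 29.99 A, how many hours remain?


Convert: C_total = 67490 mAh = 67.49 Ah
Step 1: remaining = SOC/100 * C_total = 53.65/100 * 67.49 = 36.208 Ah
Step 2: t = remaining / I = 36.208 / 29.99 = 1.207 hr

1.207 hr


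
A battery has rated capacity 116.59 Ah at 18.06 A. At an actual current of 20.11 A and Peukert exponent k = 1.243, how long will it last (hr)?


t_rated = C / I_rated = 116.59 / 18.06 = 6.4557 hr
(I_rated/I)^k = (0.89806)^1.243 = 0.8749
t = t_rated * (I_rated/I)^k = 6.4557 * 0.8749 = 5.648 hr

5.648 hr


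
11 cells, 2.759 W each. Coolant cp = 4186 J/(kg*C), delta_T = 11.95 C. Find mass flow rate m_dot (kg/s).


Q_total = 11 * 2.759 = 30.349 W
m_dot = Q_total / (cp * dT) = 30.349 / (4186 * 11.95) = 6.067e-04 kg/s

6.067e-04 kg/s


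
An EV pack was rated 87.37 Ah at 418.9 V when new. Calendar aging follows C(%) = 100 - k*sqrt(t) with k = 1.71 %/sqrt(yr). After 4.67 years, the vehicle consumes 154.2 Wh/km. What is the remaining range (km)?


Step 1: capacity retention = 100 - 1.71 * sqrt(4.67) = 100 - 1.71 * 2.161 = 96.305%
Step 2: C_now = 87.37 * 96.305/100 = 84.142 Ah
Step 3: E_pack = V * C_now = 418.9 * 84.142 = 35247 Wh
Step 4: range = E_pack / consumption = 35247 / 154.2 = 228.6 km

228.6 km


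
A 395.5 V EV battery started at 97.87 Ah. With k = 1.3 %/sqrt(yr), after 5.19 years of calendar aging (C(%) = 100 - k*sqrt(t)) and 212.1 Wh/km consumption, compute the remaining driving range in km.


Step 1: capacity retention = 100 - 1.3 * sqrt(5.19) = 100 - 1.3 * 2.2782 = 97.038%
Step 2: C_now = 97.87 * 97.038/100 = 94.971 Ah
Step 3: E_pack = V * C_now = 395.5 * 94.971 = 37561 Wh
Step 4: range = E_pack / consumption = 37561 / 212.1 = 177.1 km

177.1 km


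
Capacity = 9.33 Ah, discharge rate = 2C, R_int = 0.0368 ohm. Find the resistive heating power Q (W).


Step 1: I = C_rate * capacity = 2 * 9.33 = 18.66 A
Step 2: Q = I^2 * R = 18.66^2 * 0.0368 = 348.2 * 0.0368 = 12.81 W

12.81 W


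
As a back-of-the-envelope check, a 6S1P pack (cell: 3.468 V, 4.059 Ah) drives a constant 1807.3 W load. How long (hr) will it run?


Step 1: E_pack = Ns * V_cell * Np * C_cell = 6 * 3.468 * 1 * 4.059 = 84.46 Wh
Step 2: t = E_pack / P = 84.46 / 1807.3 = 0.04673 hr

0.04673 hr


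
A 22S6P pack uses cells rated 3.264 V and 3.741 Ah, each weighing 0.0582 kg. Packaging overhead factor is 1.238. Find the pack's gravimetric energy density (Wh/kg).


Step 1: V_pack = 22 * 3.264 = 71.808 V
Step 2: C_pack = 6 * 3.741 = 22.446 Ah
Step 3: E_pack = V_pack * C_pack = 71.808 * 22.446 = 1611.8 Wh
Step 4: m_pack = 22 * 6 * 0.0582 * 1.238 = 9.5108 kg
Step 5: ED = E_pack / m_pack = 1611.8 / 9.5108 = 169.5 Wh/kg

169.5 Wh/kg


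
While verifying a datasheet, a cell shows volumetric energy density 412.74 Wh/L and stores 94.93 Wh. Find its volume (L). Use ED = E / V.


V = E / ED = 94.93 / 412.74 = 0.2300 L

0.2300 L


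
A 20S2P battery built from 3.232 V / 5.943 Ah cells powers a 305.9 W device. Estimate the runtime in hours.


Step 1: E_pack = Ns * V_cell * Np * C_cell = 20 * 3.232 * 2 * 5.943 = 768.31 Wh
Step 2: t = E_pack / P = 768.31 / 305.9 = 2.512 hr

2.512 hr


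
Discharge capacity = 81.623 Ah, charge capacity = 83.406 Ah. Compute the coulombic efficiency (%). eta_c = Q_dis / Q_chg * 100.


Coulombic efficiency = 81.623/83.406 * 100% = 97.86%

97.86%


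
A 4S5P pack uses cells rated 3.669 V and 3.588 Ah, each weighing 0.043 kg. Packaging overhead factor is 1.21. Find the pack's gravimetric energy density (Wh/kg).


Step 1: V_pack = 4 * 3.669 = 14.676 V
Step 2: C_pack = 5 * 3.588 = 17.94 Ah
Step 3: E_pack = V_pack * C_pack = 14.676 * 17.94 = 263.29 Wh
Step 4: m_pack = 4 * 5 * 0.043 * 1.21 = 1.0406 kg
Step 5: ED = E_pack / m_pack = 263.29 / 1.0406 = 253.0 Wh/kg

253.0 Wh/kg


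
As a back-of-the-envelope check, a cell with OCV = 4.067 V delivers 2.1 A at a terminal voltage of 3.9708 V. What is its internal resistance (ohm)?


R = (OCV - V) / I = (4.067 - 3.9708) / 2.1 = 0.04581 ohm

0.04581 ohm


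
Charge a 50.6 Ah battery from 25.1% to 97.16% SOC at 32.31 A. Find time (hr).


delta_Ah = 50.6 * (97.16 - 25.1) / 100 = 36.462 Ah
t = delta_Ah / I = 36.462 / 32.31 = 1.129 hr

1.129 hr


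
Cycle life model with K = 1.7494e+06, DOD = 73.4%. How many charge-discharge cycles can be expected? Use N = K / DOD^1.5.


Step 1: DOD^1.5 = 73.4^1.5 = 628.85
Step 2: N = 1.7494e+06 / 628.85 = 2782 cycles

2782 cycles


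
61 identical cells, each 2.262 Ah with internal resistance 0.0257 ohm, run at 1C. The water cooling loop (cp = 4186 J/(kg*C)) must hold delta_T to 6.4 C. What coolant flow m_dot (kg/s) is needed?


Step 1: I = 1 * 2.262 = 2.262 A
Step 2: Q_cell = I^2 * R = 2.262^2 * 0.0257 = 0.1315 W
Step 3: Q_total = 61 * 0.1315 = 8.0215 W
Step 4: m_dot = Q_total / (cp * dT) = 8.0215 / (4186 * 6.4) = 2.994e-04 kg/s

2.994e-04 kg/s


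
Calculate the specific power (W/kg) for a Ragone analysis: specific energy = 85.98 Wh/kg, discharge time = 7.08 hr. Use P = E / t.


Specific power = 85.98 Wh/kg / 7.08 hr = 12.14 W/kg

12.14 W/kg


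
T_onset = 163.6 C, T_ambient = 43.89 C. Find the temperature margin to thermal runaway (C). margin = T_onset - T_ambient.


margin = T_onset - T_ambient = 163.6 - 43.89 = 119.71 C

119.71 C


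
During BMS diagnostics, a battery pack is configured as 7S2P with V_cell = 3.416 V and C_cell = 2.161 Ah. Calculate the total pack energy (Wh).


V_pack = 7 * 3.416 = 23.912 V
C_pack = 2 * 2.161 = 4.322 Ah
E = V_pack * C_pack = 23.912 * 4.322 = 103.3 Wh

103.3 Wh


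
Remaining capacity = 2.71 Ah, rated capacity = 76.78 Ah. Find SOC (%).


SOC = (remaining / total) * 100 = (2.71 / 76.78) * 100 = 3.530%

3.530%


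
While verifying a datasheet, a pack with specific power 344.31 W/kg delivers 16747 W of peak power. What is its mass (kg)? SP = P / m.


m = P / SP = 16747 / 344.31 = 48.64 kg

48.64 kg


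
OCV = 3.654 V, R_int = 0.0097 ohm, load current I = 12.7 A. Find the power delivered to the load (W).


Step 1: V_terminal = OCV - I*R = 3.654 - 12.7 * 0.0097 = 3.5308 V
Step 2: P_out = V_terminal * I = 3.5308 * 12.7 = 44.84 W

44.84 W


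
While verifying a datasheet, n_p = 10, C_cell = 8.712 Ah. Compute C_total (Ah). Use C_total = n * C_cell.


Parallel capacities add: 10 * 8.712 Ah = 87.12 Ah

87.12 Ah


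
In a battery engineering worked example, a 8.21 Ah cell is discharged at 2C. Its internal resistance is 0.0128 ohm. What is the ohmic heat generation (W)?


Step 1: I = C_rate * capacity = 2 * 8.21 = 16.42 A
Step 2: Q = I^2 * R = 16.42^2 * 0.0128 = 269.62 * 0.0128 = 3.451 W

3.451 W


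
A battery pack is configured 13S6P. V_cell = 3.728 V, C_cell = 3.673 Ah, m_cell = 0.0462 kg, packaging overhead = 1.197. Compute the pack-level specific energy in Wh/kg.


Step 1: V_pack = 13 * 3.728 = 48.464 V
Step 2: C_pack = 6 * 3.673 = 22.038 Ah
Step 3: E_pack = V_pack * C_pack = 48.464 * 22.038 = 1068 Wh
Step 4: m_pack = 13 * 6 * 0.0462 * 1.197 = 4.3135 kg
Step 5: ED = E_pack / m_pack = 1068 / 4.3135 = 247.6 Wh/kg

247.6 Wh/kg


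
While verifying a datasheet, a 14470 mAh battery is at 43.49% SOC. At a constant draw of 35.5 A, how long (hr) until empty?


Convert: C_total = 14470 mAh = 14.47 Ah
Step 1: remaining = SOC/100 * C_total = 43.49/100 * 14.47 = 6.293 Ah
Step 2: t = remaining / I = 6.293 / 35.5 = 0.1773 hr

0.1773 hr


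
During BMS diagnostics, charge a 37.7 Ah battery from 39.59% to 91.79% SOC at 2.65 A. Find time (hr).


Step 1: dSOC = 91.79% - 39.59% = 52.2%
Step 2: delta_Ah = 37.7 * 52.2 / 100 = 19.679 Ah
Step 3: t = 19.679 / 2.65 = 7.426 hr

7.426 hr


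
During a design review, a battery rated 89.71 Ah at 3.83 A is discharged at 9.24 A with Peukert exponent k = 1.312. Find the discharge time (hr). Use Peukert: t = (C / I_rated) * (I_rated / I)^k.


t_rated = C / I_rated = 89.71 / 3.83 = 23.423 hr
(I_rated/I)^k = (0.4145)^1.312 = 0.31491
t = t_rated * (I_rated/I)^k = 23.423 * 0.31491 = 7.376 hr

7.376 hr


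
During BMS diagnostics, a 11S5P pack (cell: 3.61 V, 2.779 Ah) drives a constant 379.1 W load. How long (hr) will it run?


Step 1: E_pack = Ns * V_cell * Np * C_cell = 11 * 3.61 * 5 * 2.779 = 551.77 Wh
Step 2: t = E_pack / P = 551.77 / 379.1 = 1.455 hr

1.455 hr


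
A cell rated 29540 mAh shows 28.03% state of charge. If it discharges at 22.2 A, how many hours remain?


Convert: C_total = 29540 mAh = 29.54 Ah
Step 1: remaining = SOC/100 * C_total = 28.03/100 * 29.54 = 8.2801 Ah
Step 2: t = remaining / I = 8.2801 / 22.2 = 0.3730 hr

0.3730 hr


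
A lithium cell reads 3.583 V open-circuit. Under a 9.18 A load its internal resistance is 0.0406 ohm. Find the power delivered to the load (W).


Step 1: V_terminal = OCV - I*R = 3.583 - 9.18 * 0.0406 = 3.2103 V
Step 2: P_out = V_terminal * I = 3.2103 * 9.18 = 29.47 W

29.47 W


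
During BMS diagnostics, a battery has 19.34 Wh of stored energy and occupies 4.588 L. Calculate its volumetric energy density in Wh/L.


ED = E / V = 19.34 / 4.588 = 4.215 Wh/L

4.215 Wh/L


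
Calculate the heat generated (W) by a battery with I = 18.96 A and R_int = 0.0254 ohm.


Q = I^2 * R = 18.96^2 * 0.0254 = 9.131 W

9.131 W


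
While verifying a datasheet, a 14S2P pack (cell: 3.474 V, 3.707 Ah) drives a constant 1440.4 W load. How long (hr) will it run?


Step 1: E_pack = Ns * V_cell * Np * C_cell = 14 * 3.474 * 2 * 3.707 = 360.59 Wh
Step 2: t = E_pack / P = 360.59 / 1440.4 = 0.2503 hr

0.2503 hr


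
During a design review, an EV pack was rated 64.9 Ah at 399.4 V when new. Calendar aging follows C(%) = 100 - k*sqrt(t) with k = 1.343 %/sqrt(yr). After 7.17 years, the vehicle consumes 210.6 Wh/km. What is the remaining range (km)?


Step 1: capacity retention = 100 - 1.343 * sqrt(7.17) = 100 - 1.343 * 2.6777 = 96.404%
Step 2: C_now = 64.9 * 96.404/100 = 62.566 Ah
Step 3: E_pack = V * C_now = 399.4 * 62.566 = 24989 Wh
Step 4: range = E_pack / consumption = 24989 / 210.6 = 118.7 km

118.7 km


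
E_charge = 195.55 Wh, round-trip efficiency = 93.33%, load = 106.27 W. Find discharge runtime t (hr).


Step 1: E_discharge = eta/100 * E_charge = 93.33/100 * 195.55 = 182.51 Wh
Step 2: t = E_discharge / P = 182.51 / 106.27 = 1.717 hr

1.717 hr


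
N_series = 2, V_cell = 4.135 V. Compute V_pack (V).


V_pack = n * V_cell = 2 * 4.135 = 8.27 V

8.27 V


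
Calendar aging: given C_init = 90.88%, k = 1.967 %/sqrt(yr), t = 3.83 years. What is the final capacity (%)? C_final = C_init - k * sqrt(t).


sqrt(t) = sqrt(3.83) = 1.957
C_final = 90.88 - 1.967 * 1.957 = 87.03%

87.03%


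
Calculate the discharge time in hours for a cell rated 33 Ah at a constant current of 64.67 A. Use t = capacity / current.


Runtime = 33 Ah / 64.67 A = 0.5103 hr

0.5103 hr


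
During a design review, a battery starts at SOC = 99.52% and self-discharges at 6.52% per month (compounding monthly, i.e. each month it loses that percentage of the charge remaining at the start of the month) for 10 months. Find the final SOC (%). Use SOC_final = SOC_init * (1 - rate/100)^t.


Monthly retention factor = 1 - 6.52/100 = 0.9348
Over 10 months: factor^10 = 0.50955
SOC_final = 99.52 * 0.50955 = 50.71%

50.71%


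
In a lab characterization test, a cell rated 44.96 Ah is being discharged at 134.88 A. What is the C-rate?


C_rate = I / capacity = 134.88 / 44.96 = 3C

3C


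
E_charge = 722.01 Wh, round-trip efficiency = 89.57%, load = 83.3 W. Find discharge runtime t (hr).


Step 1: E_discharge = eta/100 * E_charge = 89.57/100 * 722.01 = 646.7 Wh
Step 2: t = E_discharge / P = 646.7 / 83.3 = 7.764 hr

7.764 hr


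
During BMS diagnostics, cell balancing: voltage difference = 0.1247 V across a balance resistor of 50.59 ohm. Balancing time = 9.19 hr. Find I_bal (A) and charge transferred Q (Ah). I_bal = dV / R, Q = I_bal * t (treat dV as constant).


First, Ohm's law: I_bal = 0.1247 V / 50.59 ohm = 0.0024649 A
Then Q = I * t = 0.0024649 A * 9.19 hr = 0.02265 Ah

I=0.0024649 A, Q=0.02265 Ah


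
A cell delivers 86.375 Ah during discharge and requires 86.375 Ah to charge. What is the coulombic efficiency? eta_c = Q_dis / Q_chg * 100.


eta_c = Q_dis / Q_chg * 100 = 86.375 / 86.375 * 100 = 100.0%

100.0%


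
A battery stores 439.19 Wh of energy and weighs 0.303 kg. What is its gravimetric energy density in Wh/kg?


Specific energy = 439.19 Wh / 0.303 kg = 1449 Wh/kg

1449 Wh/kg


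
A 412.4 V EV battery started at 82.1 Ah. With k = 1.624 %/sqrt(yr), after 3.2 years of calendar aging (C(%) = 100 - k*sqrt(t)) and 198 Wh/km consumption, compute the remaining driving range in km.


Step 1: capacity retention = 100 - 1.624 * sqrt(3.2) = 100 - 1.624 * 1.7889 = 97.095%
Step 2: C_now = 82.1 * 97.095/100 = 79.715 Ah
Step 3: E_pack = V * C_now = 412.4 * 79.715 = 32874 Wh
Step 4: range = E_pack / consumption = 32874 / 198 = 166.0 km

166.0 km


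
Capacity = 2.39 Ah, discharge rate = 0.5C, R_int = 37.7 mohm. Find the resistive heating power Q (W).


Convert: R = 37.7 mohm = 0.0377 ohm
Step 1: I = C_rate * capacity = 0.5 * 2.39 = 1.195 A
Step 2: Q = I^2 * R = 1.195^2 * 0.0377 = 1.428 * 0.0377 = 0.05384 W

0.05384 W


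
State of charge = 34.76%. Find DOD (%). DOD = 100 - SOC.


DOD = 100 - SOC = 100 - 34.76 = 65.24%

65.24%


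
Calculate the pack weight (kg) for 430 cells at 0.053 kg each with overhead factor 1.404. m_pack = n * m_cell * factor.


m_pack = n * m_cell * overhead = 430 * 0.053 * 1.404 = 32.00 kg

32.00 kg


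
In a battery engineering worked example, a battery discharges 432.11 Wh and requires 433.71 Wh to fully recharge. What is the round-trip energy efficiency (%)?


Round-trip efficiency = 432.11/433.71 * 100% = 99.63%

99.63%


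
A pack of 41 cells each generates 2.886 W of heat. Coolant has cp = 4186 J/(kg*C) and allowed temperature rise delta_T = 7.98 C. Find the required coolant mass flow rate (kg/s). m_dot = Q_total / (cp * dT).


Step 1: Total heat Q = 41 * 2.886 W = 118.33 W
Step 2: denom = cp * dT = 4186 * 7.98 = 33404
Step 3: m_dot = 118.33 / 33404 = 0.003542 kg/s

0.003542 kg/s


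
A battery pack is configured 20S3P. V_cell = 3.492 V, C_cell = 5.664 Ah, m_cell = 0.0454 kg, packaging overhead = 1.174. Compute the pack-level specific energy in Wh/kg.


Step 1: V_pack = 20 * 3.492 = 69.84 V
Step 2: C_pack = 3 * 5.664 = 16.992 Ah
Step 3: E_pack = V_pack * C_pack = 69.84 * 16.992 = 1186.7 Wh
Step 4: m_pack = 20 * 3 * 0.0454 * 1.174 = 3.198 kg
Step 5: ED = E_pack / m_pack = 1186.7 / 3.198 = 371.1 Wh/kg

371.1 Wh/kg


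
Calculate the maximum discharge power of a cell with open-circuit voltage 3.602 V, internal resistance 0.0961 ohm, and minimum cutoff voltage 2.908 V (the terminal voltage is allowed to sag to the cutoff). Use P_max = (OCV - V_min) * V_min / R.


dV = OCV - V_min = 0.694 V (so I_max = dV / R)
P_max = dV * V_min / R = 0.694 * 2.908 / 0.0961 = 21.00 W

21.00 W


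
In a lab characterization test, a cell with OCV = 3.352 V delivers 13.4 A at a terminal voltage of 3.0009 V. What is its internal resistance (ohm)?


R = (OCV - V) / I = (3.352 - 3.0009) / 13.4 = 0.02620 ohm

0.02620 ohm


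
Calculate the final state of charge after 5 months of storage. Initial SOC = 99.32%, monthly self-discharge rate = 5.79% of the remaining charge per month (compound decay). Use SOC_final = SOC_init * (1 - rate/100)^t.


Monthly retention factor = 1 - 5.79/100 = 0.9421
Over 5 months: factor^5 = 0.74214
SOC_final = 99.32 * 0.74214 = 73.71%

73.71%


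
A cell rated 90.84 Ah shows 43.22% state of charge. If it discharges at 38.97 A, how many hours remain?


Step 1: remaining = SOC/100 * C_total = 43.22/100 * 90.84 = 39.261 Ah
Step 2: t = remaining / I = 39.261 / 38.97 = 1.007 hr

1.007 hr


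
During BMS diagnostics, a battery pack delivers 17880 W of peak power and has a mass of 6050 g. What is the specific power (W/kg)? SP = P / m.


Convert: m = 6050 g = 6.05 kg
Specific power = 17880 W / 6.05 kg = 2955 W/kg

2955 W/kg


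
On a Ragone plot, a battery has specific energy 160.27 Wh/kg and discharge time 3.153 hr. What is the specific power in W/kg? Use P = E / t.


P_specific = E / t = 160.27 / 3.153 = 50.83 W/kg

50.83 W/kg


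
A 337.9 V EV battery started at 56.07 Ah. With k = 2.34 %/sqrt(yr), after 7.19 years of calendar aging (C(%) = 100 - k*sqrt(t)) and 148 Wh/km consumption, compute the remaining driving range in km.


Step 1: capacity retention = 100 - 2.34 * sqrt(7.19) = 100 - 2.34 * 2.6814 = 93.726%
Step 2: C_now = 56.07 * 93.726/100 = 52.552 Ah
Step 3: E_pack = V * C_now = 337.9 * 52.552 = 17757 Wh
Step 4: range = E_pack / consumption = 17757 / 148 = 120.0 km

120.0 km


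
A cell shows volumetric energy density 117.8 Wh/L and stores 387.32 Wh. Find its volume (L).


V = E / ED = 387.32 / 117.8 = 3.288 L

3.288 L


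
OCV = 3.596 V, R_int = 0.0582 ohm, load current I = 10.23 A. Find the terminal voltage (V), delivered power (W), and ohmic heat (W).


Step 1: V_terminal = OCV - I*R = 3.596 - 10.23 * 0.0582 = 3.0006 V
Step 2: P_out = V_terminal * I = 3.0006 * 10.23 = 30.70 W
Step 3: Q = I^2 * R = 10.23^2 * 0.0582 = 6.091 W

V=3.0006 V, P=30.70 W, Q=6.091 W


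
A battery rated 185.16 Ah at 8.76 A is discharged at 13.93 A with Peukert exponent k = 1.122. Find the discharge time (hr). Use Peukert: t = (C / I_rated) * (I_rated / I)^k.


Step 1: t_rated = C / I_rated = 185.16 / 8.76 = 21.137 hr
Step 2: ratio = 8.76 / 13.93 = 0.62886
Step 3: ratio^k = 0.62886^1.122 = 0.59426
Step 4: t = t_rated * ratio^k = 21.137 * 0.59426 = 12.56 hr

12.56 hr


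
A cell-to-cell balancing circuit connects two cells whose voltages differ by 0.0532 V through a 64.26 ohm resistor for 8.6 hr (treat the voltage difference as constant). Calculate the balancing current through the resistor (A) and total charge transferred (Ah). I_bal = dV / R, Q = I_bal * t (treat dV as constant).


First, Ohm's law: I_bal = 0.0532 V / 64.26 ohm = 8.2789e-04 A
Then Q = I * t = 8.2789e-04 A * 8.6 hr = 0.007120 Ah

I=8.2789e-04 A, Q=0.007120 Ah


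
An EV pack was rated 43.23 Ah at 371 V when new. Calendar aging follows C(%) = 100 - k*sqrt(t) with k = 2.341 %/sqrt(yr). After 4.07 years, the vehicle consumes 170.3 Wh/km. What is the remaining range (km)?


Step 1: capacity retention = 100 - 2.341 * sqrt(4.07) = 100 - 2.341 * 2.0174 = 95.277%
Step 2: C_now = 43.23 * 95.277/100 = 41.188 Ah
Step 3: E_pack = V * C_now = 371 * 41.188 = 15281 Wh
Step 4: range = E_pack / consumption = 15281 / 170.3 = 89.73 km

89.73 km


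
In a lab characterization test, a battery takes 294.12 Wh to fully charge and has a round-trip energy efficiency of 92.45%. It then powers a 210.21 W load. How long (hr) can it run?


Step 1: E_discharge = eta/100 * E_charge = 92.45/100 * 294.12 = 271.91 Wh
Step 2: t = E_discharge / P = 271.91 / 210.21 = 1.294 hr

1.294 hr


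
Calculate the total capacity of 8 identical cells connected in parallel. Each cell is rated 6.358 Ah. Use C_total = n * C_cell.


C_total = 8 * 6.358 = 50.864 Ah

50.864 Ah


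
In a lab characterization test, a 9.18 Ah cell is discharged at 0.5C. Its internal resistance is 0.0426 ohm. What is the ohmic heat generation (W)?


Step 1: I = C_rate * capacity = 0.5 * 9.18 = 4.59 A
Step 2: Q = I^2 * R = 4.59^2 * 0.0426 = 21.068 * 0.0426 = 0.8975 W

0.8975 W


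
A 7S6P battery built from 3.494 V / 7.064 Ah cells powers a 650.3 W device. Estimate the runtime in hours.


Step 1: E_pack = Ns * V_cell * Np * C_cell = 7 * 3.494 * 6 * 7.064 = 1036.6 Wh
Step 2: t = E_pack / P = 1036.6 / 650.3 = 1.594 hr

1.594 hr


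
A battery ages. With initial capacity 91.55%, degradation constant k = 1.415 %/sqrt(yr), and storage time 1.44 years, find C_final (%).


sqrt(t) = sqrt(1.44) = 1.2
C_final = 91.55 - 1.415 * 1.2 = 89.85%

89.85%


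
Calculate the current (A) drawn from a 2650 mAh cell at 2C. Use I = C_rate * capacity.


Convert: capacity = 2650 mAh = 2.65 Ah
At 2C: I = 2 * 2.65 Ah = 5.3 A

5.3 A


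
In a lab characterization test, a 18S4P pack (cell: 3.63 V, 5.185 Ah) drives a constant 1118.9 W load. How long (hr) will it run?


Step 1: E_pack = Ns * V_cell * Np * C_cell = 18 * 3.63 * 4 * 5.185 = 1355.2 Wh
Step 2: t = E_pack / P = 1355.2 / 1118.9 = 1.211 hr

1.211 hr


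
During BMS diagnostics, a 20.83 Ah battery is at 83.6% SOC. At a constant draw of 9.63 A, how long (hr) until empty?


Step 1: remaining = SOC/100 * C_total = 83.6/100 * 20.83 = 17.414 Ah
Step 2: t = remaining / I = 17.414 / 9.63 = 1.808 hr

1.808 hr


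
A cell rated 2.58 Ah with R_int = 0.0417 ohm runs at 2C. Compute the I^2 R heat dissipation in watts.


Step 1: I = C_rate * capacity = 2 * 2.58 = 5.16 A
Step 2: Q = I^2 * R = 5.16^2 * 0.0417 = 26.626 * 0.0417 = 1.110 W

1.110 W


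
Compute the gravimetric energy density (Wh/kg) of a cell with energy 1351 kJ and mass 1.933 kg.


Convert: E = 1351 kJ = 375.28 Wh
ED = E / m = 375.28 / 1.933 = 194.1 Wh/kg

194.1 Wh/kg


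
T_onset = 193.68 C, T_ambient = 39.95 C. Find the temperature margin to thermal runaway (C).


Safety margin = 193.68 C - 39.95 C = 153.73 C

153.73 C


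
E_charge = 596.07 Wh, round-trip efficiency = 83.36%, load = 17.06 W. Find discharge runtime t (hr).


Step 1: E_discharge = eta/100 * E_charge = 83.36/100 * 596.07 = 496.88 Wh
Step 2: t = E_discharge / P = 496.88 / 17.06 = 29.13 hr

29.13 hr


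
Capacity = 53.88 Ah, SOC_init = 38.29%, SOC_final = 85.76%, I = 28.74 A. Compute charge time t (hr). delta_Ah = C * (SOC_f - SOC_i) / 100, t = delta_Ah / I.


delta_Ah = 53.88 * (85.76 - 38.29) / 100 = 25.577 Ah
t = delta_Ah / I = 25.577 / 28.74 = 0.8899 hr

0.8899 hr


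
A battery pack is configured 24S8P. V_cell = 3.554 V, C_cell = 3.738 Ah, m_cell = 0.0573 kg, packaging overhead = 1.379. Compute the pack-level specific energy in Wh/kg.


Step 1: V_pack = 24 * 3.554 = 85.296 V
Step 2: C_pack = 8 * 3.738 = 29.904 Ah
Step 3: E_pack = V_pack * C_pack = 85.296 * 29.904 = 2550.7 Wh
Step 4: m_pack = 24 * 8 * 0.0573 * 1.379 = 15.171 kg
Step 5: ED = E_pack / m_pack = 2550.7 / 15.171 = 168.1 Wh/kg

168.1 Wh/kg


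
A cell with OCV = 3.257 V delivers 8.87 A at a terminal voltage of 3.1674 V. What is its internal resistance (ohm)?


R = (OCV - V) / I = (3.257 - 3.1674) / 8.87 = 0.01010 ohm

0.01010 ohm


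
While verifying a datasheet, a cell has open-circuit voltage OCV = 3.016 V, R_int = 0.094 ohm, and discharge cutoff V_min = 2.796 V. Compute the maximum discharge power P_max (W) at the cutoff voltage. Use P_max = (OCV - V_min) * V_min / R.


dV = OCV - V_min = 0.22 V (so I_max = dV / R)
P_max = dV * V_min / R = 0.22 * 2.796 / 0.094 = 6.544 W

6.544 W


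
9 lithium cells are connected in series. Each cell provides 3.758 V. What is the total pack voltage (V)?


With 9 cells in series at 3.758 V each, V_pack = 33.822 V

33.822 V


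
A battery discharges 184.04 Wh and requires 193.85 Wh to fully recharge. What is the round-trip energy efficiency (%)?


eta_e = E_dis / E_chg * 100 = 184.04 / 193.85 * 100 = 94.94%

94.94%


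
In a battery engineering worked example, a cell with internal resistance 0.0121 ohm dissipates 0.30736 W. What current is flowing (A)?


I = sqrt(Q / R) = sqrt(0.30736 / 0.0121) = sqrt(25.402) = 5.040 A

5.040 A


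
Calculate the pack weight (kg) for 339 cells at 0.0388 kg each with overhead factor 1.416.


Cell mass sum = 339 * 0.0388 = 13.153 kg
With overhead 1.416: m_pack = 13.153 * 1.416 = 18.62 kg

18.62 kg


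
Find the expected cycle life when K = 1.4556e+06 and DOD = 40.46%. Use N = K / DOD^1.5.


DOD^1.5 = 257.36
N = K / DOD^1.5 = 1.4556e+06 / 257.36 = 5656

5656 cycles


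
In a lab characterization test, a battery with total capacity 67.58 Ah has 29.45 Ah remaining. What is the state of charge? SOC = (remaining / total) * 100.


SOC% = 29.45 / 67.58 * 100 = 43.58%

43.58%
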